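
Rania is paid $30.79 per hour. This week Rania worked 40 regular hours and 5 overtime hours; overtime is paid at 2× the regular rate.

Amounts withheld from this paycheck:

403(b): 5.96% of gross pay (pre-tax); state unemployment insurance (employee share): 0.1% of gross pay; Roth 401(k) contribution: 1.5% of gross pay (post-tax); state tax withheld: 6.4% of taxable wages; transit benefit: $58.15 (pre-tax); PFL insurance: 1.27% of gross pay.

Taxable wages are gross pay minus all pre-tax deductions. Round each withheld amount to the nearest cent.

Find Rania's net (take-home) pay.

$1,256.49

Regular pay: 40 × $30.79 = $1,231.60
Overtime pay: 5 × $30.79 × 2 = $307.90
Gross pay = $1,231.60 + $307.90 = $1,539.50
Transit benefit: $58.15
403(b): $1,539.50 × 0.0596 = $91.75
Pre-tax total = $58.15 + $91.75 = $149.90
Taxable wages = $1,539.50 − $149.90 = $1,389.60
State tax withheld: $1,389.60 × 0.064 = $88.93
PFL insurance: $1,539.50 × 0.0127 = $19.55
State unemployment insurance (employee share): $1,539.50 × 0.001 = $1.54
Roth 401(k) contribution: $1,539.50 × 0.015 = $23.09
Total deductions = $58.15 + $91.75 + $88.93 + $19.55 + $1.54 + $23.09 = $283.01
Net pay = $1,539.50 − $283.01 = $1,256.49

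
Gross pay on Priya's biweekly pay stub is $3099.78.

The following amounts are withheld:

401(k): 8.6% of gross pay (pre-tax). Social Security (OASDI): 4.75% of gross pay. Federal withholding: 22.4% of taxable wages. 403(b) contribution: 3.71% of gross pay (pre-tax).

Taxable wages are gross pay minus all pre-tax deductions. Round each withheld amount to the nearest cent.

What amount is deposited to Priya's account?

401(k): $3099.78 × 0.086 = $266.58
403(b) contribution: $3099.78 × 0.0371 = $115.00
Pre-tax total = $266.58 + $115.00 = $381.58
Taxable wages = $3099.78 − $381.58 = $2718.20
Federal withholding: $2718.20 × 0.224 = $608.88
Social Security (OASDI): $3099.78 × 0.0475 = $147.24
Total deductions = $266.58 + $115.00 + $608.88 + $147.24 = $1137.70
Net pay = $3099.78 − $1137.70 = $1962.08

$1962.08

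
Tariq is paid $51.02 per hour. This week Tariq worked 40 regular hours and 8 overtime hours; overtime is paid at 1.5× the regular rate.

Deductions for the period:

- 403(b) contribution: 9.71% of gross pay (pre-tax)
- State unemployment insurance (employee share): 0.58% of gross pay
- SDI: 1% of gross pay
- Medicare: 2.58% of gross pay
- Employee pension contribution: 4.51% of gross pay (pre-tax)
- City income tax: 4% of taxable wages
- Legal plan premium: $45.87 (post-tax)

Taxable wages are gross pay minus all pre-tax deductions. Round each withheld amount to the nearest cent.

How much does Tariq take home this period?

$2,028.51

Regular pay: 40 × $51.02 = $2,040.80
Overtime pay: 8 × $51.02 × 1.5 = $612.24
Gross pay = $2,040.80 + $612.24 = $2,653.04
403(b) contribution: $2,653.04 × 0.0971 = $257.61
Employee pension contribution: $2,653.04 × 0.0451 = $119.65
Pre-tax total = $257.61 + $119.65 = $377.26
Taxable wages = $2,653.04 − $377.26 = $2,275.78
City income tax: $2,275.78 × 0.04 = $91.03
SDI: $2,653.04 × 0.01 = $26.53
Medicare: $2,653.04 × 0.0258 = $68.45
State unemployment insurance (employee share): $2,653.04 × 0.0058 = $15.39
Legal plan premium: $45.87
Total deductions = $257.61 + $119.65 + $91.03 + $26.53 + $68.45 + $15.39 + $45.87 = $624.53
Net pay = $2,653.04 − $624.53 = $2,028.51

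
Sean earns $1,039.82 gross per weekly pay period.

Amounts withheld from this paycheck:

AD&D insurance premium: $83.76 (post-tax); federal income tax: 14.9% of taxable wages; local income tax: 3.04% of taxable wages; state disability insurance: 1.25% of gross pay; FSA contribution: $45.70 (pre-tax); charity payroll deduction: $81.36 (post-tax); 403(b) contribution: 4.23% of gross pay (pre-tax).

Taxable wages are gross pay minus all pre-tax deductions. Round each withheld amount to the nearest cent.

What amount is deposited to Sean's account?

$601.57

403(b) contribution: $1,039.82 × 0.0423 = $43.98
FSA contribution: $45.70
Pre-tax total = $43.98 + $45.70 = $89.68
Taxable wages = $1,039.82 − $89.68 = $950.14
Local income tax: $950.14 × 0.0304 = $28.88
Federal income tax: $950.14 × 0.149 = $141.57
State disability insurance: $1,039.82 × 0.0125 = $13.00
AD&D insurance premium: $83.76
Charity payroll deduction: $81.36
Total deductions = $43.98 + $45.70 + $28.88 + $141.57 + $13.00 + $83.76 + $81.36 = $438.25
Net pay = $1,039.82 − $438.25 = $601.57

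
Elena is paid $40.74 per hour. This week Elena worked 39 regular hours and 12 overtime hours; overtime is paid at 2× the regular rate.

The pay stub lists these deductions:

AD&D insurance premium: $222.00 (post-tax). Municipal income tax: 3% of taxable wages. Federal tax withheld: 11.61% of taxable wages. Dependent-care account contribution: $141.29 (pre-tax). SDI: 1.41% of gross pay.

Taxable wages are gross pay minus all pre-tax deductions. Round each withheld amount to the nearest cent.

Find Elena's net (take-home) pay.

$1,812.80

Regular pay: 39 × $40.74 = $1,588.86
Overtime pay: 12 × $40.74 × 2 = $977.76
Gross pay = $1,588.86 + $977.76 = $2,566.62
Dependent-care account contribution: $141.29
Taxable wages = $2,566.62 − $141.29 = $2,425.33
Municipal income tax: $2,425.33 × 0.03 = $72.76
Federal tax withheld: $2,425.33 × 0.1161 = $281.58
SDI: $2,566.62 × 0.0141 = $36.19
AD&D insurance premium: $222.00
Total deductions = $141.29 + $72.76 + $281.58 + $36.19 + $222.00 = $753.82
Net pay = $2,566.62 − $753.82 = $1,812.80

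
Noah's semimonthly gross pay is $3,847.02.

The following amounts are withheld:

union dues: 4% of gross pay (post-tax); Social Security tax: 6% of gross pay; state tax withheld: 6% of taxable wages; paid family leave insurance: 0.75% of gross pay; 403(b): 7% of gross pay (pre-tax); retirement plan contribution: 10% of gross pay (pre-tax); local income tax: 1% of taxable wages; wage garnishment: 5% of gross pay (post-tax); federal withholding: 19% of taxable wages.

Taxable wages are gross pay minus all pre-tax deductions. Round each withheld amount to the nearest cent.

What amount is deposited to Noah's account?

Retirement plan contribution: $3,847.02 × 0.1 = $384.70
403(b): $3,847.02 × 0.07 = $269.29
Pre-tax total = $384.70 + $269.29 = $653.99
Taxable wages = $3,847.02 − $653.99 = $3,193.03
State tax withheld: $3,193.03 × 0.06 = $191.58
Local income tax: $3,193.03 × 0.01 = $31.93
Federal withholding: $3,193.03 × 0.19 = $606.68
Social Security tax: $3,847.02 × 0.06 = $230.82
Paid family leave insurance: $3,847.02 × 0.0075 = $28.85
Union dues: $3,847.02 × 0.04 = $153.88
Wage garnishment: $3,847.02 × 0.05 = $192.35
Total deductions = $384.70 + $269.29 + $191.58 + $31.93 + $606.68 + $230.82 + $28.85 + $153.88 + $192.35 = $2,090.08
Net pay = $3,847.02 − $2,090.08 = $1,756.94

$1,756.94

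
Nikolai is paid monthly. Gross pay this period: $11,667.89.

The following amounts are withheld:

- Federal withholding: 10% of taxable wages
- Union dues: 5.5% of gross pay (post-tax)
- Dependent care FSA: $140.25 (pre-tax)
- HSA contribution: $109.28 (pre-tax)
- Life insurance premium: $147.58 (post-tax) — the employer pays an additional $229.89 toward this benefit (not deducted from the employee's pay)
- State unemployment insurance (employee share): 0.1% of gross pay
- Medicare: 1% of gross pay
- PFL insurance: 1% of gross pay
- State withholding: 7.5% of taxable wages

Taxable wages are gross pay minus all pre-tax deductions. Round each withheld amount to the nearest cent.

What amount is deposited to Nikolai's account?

HSA contribution: $109.28
Dependent care FSA: $140.25
Pre-tax total = $109.28 + $140.25 = $249.53
Taxable wages = $11,667.89 − $249.53 = $11,418.36
State withholding: $11,418.36 × 0.075 = $856.38
Federal withholding: $11,418.36 × 0.1 = $1,141.84
Medicare: $11,667.89 × 0.01 = $116.68
State unemployment insurance (employee share): $11,667.89 × 0.001 = $11.67
PFL insurance: $11,667.89 × 0.01 = $116.68
Life insurance premium: $147.58
Union dues: $11,667.89 × 0.055 = $641.73
(Employer's $229.89 toward life insurance premium is not withheld from the employee.)
Total deductions = $109.28 + $140.25 + $856.38 + $1,141.84 + $116.68 + $11.67 + $116.68 + $147.58 + $641.73 = $3,282.09
Net pay = $11,667.89 − $3,282.09 = $8,385.80

$8,385.80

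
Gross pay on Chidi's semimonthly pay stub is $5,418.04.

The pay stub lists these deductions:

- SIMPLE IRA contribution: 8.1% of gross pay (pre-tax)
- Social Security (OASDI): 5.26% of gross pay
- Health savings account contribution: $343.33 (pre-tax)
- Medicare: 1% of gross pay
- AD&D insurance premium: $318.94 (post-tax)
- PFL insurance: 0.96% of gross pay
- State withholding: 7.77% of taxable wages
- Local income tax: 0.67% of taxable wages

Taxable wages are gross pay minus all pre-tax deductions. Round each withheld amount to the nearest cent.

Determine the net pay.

$3,534.46

SIMPLE IRA contribution: $5,418.04 × 0.081 = $438.86
Health savings account contribution: $343.33
Pre-tax total = $438.86 + $343.33 = $782.19
Taxable wages = $5,418.04 − $782.19 = $4,635.85
Local income tax: $4,635.85 × 0.0067 = $31.06
State withholding: $4,635.85 × 0.0777 = $360.21
Social Security (OASDI): $5,418.04 × 0.0526 = $284.99
PFL insurance: $5,418.04 × 0.0096 = $52.01
Medicare: $5,418.04 × 0.01 = $54.18
AD&D insurance premium: $318.94
Total deductions = $438.86 + $343.33 + $31.06 + $360.21 + $284.99 + $52.01 + $54.18 + $318.94 = $1,883.58
Net pay = $5,418.04 − $1,883.58 = $3,534.46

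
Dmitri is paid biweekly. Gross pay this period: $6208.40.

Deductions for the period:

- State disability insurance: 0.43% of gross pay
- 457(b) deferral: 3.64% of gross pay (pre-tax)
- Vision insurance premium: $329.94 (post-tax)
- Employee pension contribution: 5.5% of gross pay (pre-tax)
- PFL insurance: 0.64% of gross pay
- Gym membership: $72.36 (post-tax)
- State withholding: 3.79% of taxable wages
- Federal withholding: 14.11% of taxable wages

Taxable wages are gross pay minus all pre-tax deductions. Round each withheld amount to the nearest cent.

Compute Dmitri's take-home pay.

$4162.49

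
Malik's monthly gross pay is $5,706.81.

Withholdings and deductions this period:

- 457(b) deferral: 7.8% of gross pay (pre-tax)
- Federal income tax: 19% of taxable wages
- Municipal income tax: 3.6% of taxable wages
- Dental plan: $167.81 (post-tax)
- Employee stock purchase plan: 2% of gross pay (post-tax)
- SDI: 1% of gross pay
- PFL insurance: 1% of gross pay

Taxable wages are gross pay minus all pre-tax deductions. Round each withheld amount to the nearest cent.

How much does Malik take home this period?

$3,676.45

457(b) deferral: $5,706.81 × 0.078 = $445.13
Taxable wages = $5,706.81 − $445.13 = $5,261.68
Federal income tax: $5,261.68 × 0.19 = $999.72
Municipal income tax: $5,261.68 × 0.036 = $189.42
PFL insurance: $5,706.81 × 0.01 = $57.07
SDI: $5,706.81 × 0.01 = $57.07
Employee stock purchase plan: $5,706.81 × 0.02 = $114.14
Dental plan: $167.81
Total deductions = $445.13 + $999.72 + $189.42 + $57.07 + $57.07 + $114.14 + $167.81 = $2,030.36
Net pay = $5,706.81 − $2,030.36 = $3,676.45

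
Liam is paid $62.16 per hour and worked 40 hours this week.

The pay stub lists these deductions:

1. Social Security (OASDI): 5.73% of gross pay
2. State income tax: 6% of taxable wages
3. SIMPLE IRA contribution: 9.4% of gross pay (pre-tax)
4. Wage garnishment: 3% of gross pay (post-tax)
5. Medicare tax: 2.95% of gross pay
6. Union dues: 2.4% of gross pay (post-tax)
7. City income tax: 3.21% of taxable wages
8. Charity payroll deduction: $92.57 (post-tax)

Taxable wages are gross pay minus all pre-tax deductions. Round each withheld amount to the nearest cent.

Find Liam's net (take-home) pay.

Gross pay: 40 × $62.16 = $2,486.40
SIMPLE IRA contribution: $2,486.40 × 0.094 = $233.72
Taxable wages = $2,486.40 − $233.72 = $2,252.68
City income tax: $2,252.68 × 0.0321 = $72.31
State income tax: $2,252.68 × 0.06 = $135.16
Medicare tax: $2,486.40 × 0.0295 = $73.35
Social Security (OASDI): $2,486.40 × 0.0573 = $142.47
Union dues: $2,486.40 × 0.024 = $59.67
Wage garnishment: $2,486.40 × 0.03 = $74.59
Charity payroll deduction: $92.57
Total deductions = $233.72 + $72.31 + $135.16 + $73.35 + $142.47 + $59.67 + $74.59 + $92.57 = $883.84
Net pay = $2,486.40 − $883.84 = $1,602.56

$1,602.56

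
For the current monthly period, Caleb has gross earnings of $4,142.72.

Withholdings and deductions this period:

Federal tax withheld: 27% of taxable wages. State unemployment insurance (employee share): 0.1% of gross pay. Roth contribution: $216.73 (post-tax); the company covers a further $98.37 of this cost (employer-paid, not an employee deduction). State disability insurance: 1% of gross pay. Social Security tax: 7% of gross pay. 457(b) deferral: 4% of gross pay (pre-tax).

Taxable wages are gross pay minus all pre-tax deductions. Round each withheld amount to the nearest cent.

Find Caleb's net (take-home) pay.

$2,350.93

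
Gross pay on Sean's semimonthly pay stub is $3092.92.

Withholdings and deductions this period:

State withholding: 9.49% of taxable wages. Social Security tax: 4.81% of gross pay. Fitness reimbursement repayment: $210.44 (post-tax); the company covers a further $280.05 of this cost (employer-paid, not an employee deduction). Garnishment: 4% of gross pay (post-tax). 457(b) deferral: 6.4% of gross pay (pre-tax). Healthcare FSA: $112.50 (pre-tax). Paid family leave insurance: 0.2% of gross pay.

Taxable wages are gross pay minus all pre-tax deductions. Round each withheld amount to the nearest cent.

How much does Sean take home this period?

$2029.29

457(b) deferral: $3092.92 × 0.064 = $197.95
Healthcare FSA: $112.50
Pre-tax total = $197.95 + $112.50 = $310.45
Taxable wages = $3092.92 − $310.45 = $2782.47
State withholding: $2782.47 × 0.0949 = $264.06
Paid family leave insurance: $3092.92 × 0.002 = $6.19
Social Security tax: $3092.92 × 0.0481 = $148.77
Garnishment: $3092.92 × 0.04 = $123.72
Fitness reimbursement repayment: $210.44
(Employer's $280.05 toward fitness reimbursement repayment is not withheld from the employee.)
Total deductions = $197.95 + $112.50 + $264.06 + $6.19 + $148.77 + $123.72 + $210.44 = $1063.63
Net pay = $3092.92 − $1063.63 = $2029.29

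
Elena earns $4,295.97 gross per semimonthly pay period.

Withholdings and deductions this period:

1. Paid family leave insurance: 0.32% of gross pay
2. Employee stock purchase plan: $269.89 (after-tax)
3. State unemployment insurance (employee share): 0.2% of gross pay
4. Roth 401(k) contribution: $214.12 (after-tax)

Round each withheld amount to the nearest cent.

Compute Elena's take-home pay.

Paid family leave insurance: $4,295.97 × 0.0032 = $13.75
State unemployment insurance (employee share): $4,295.97 × 0.002 = $8.59
Employee stock purchase plan: $269.89
Roth 401(k) contribution: $214.12
Total deductions = $13.75 + $8.59 + $269.89 + $214.12 = $506.35
Net pay = $4,295.97 − $506.35 = $3,789.62

$3,789.62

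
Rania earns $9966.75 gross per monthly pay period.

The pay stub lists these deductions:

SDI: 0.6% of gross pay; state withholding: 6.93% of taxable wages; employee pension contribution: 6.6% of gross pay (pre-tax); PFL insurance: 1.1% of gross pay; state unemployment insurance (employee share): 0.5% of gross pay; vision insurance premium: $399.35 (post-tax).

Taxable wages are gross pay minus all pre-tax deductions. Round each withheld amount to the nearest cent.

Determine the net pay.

Employee pension contribution: $9966.75 × 0.066 = $657.81
Taxable wages = $9966.75 − $657.81 = $9308.94
State withholding: $9308.94 × 0.0693 = $645.11
State unemployment insurance (employee share): $9966.75 × 0.005 = $49.83
SDI: $9966.75 × 0.006 = $59.80
PFL insurance: $9966.75 × 0.011 = $109.63
Vision insurance premium: $399.35
Total deductions = $657.81 + $645.11 + $49.83 + $59.80 + $109.63 + $399.35 = $1921.53
Net pay = $9966.75 − $1921.53 = $8045.22

$8045.22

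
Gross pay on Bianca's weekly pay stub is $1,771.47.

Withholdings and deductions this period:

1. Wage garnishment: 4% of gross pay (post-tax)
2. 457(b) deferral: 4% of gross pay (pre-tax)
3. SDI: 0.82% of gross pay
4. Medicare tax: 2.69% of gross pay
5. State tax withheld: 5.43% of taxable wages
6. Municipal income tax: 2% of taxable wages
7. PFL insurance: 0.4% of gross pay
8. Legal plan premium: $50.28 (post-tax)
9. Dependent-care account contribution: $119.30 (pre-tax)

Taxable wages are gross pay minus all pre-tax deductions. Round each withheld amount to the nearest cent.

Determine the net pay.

Dependent-care account contribution: $119.30
457(b) deferral: $1,771.47 × 0.04 = $70.86
Pre-tax total = $119.30 + $70.86 = $190.16
Taxable wages = $1,771.47 − $190.16 = $1,581.31
Municipal income tax: $1,581.31 × 0.02 = $31.63
State tax withheld: $1,581.31 × 0.0543 = $85.87
SDI: $1,771.47 × 0.0082 = $14.53
Medicare tax: $1,771.47 × 0.0269 = $47.65
PFL insurance: $1,771.47 × 0.004 = $7.09
Wage garnishment: $1,771.47 × 0.04 = $70.86
Legal plan premium: $50.28
Total deductions = $119.30 + $70.86 + $31.63 + $85.87 + $14.53 + $47.65 + $7.09 + $70.86 + $50.28 = $498.07
Net pay = $1,771.47 − $498.07 = $1,273.40

$1,273.40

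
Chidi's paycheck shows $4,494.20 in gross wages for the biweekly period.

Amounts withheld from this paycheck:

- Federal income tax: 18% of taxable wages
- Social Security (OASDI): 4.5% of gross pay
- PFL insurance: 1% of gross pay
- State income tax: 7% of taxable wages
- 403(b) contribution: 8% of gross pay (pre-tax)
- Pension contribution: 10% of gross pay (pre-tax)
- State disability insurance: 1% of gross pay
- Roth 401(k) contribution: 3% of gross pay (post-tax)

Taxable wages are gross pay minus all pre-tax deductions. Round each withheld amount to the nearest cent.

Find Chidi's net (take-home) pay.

403(b) contribution: $4,494.20 × 0.08 = $359.54
Pension contribution: $4,494.20 × 0.1 = $449.42
Pre-tax total = $359.54 + $449.42 = $808.96
Taxable wages = $4,494.20 − $808.96 = $3,685.24
Federal income tax: $3,685.24 × 0.18 = $663.34
State income tax: $3,685.24 × 0.07 = $257.97
Social Security (OASDI): $4,494.20 × 0.045 = $202.24
State disability insurance: $4,494.20 × 0.01 = $44.94
PFL insurance: $4,494.20 × 0.01 = $44.94
Roth 401(k) contribution: $4,494.20 × 0.03 = $134.83
Total deductions = $359.54 + $449.42 + $663.34 + $257.97 + $202.24 + $44.94 + $44.94 + $134.83 = $2,157.22
Net pay = $4,494.20 − $2,157.22 = $2,336.98

$2,336.98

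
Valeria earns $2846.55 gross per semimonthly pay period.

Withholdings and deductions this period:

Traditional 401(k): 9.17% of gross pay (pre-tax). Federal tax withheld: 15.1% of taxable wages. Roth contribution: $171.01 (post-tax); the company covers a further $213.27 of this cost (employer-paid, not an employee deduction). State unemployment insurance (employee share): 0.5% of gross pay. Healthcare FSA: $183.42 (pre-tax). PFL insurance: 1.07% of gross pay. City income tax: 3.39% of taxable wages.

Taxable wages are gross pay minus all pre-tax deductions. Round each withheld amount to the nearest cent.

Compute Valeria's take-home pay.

Healthcare FSA: $183.42
Traditional 401(k): $2846.55 × 0.0917 = $261.03
Pre-tax total = $183.42 + $261.03 = $444.45
Taxable wages = $2846.55 − $444.45 = $2402.10
City income tax: $2402.10 × 0.0339 = $81.43
Federal tax withheld: $2402.10 × 0.151 = $362.72
State unemployment insurance (employee share): $2846.55 × 0.005 = $14.23
PFL insurance: $2846.55 × 0.0107 = $30.46
Roth contribution: $171.01
(Employer's $213.27 toward Roth contribution is not withheld from the employee.)
Total deductions = $183.42 + $261.03 + $81.43 + $362.72 + $14.23 + $30.46 + $171.01 = $1104.30
Net pay = $2846.55 − $1104.30 = $1742.25

$1742.25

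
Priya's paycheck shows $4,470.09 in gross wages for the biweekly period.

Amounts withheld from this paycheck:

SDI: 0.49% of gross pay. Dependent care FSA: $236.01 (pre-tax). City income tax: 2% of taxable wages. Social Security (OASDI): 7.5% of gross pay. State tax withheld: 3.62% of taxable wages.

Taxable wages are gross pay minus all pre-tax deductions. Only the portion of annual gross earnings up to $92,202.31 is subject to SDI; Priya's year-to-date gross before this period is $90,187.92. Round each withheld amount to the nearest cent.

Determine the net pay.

$3,651.00

Dependent care FSA: $236.01
Taxable wages = $4,470.09 − $236.01 = $4,234.08
City income tax: $4,234.08 × 0.02 = $84.68
State tax withheld: $4,234.08 × 0.0362 = $153.27
SDI: only $92,202.31 − $90,187.92 = $2,014.39 of this check is subject → $2,014.39 × 0.0049 = $9.87
Social Security (OASDI): $4,470.09 × 0.075 = $335.26
Total deductions = $236.01 + $84.68 + $153.27 + $9.87 + $335.26 = $819.09
Net pay = $4,470.09 − $819.09 = $3,651.00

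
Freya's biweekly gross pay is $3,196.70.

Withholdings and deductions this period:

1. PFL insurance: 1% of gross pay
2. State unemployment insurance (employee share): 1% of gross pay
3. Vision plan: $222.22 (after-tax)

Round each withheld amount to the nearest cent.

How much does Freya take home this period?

State unemployment insurance (employee share): $3,196.70 × 0.01 = $31.97
PFL insurance: $3,196.70 × 0.01 = $31.97
Vision plan: $222.22
Total deductions = $31.97 + $31.97 + $222.22 = $286.16
Net pay = $3,196.70 − $286.16 = $2,910.54

$2,910.54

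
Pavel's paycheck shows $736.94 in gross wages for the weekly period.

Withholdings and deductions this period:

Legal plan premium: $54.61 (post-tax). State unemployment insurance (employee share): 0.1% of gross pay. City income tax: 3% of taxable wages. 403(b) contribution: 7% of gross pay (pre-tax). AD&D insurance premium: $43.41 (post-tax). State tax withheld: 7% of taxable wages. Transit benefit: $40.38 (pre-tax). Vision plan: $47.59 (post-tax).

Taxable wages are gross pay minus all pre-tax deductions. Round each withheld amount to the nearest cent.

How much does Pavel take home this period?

$434.12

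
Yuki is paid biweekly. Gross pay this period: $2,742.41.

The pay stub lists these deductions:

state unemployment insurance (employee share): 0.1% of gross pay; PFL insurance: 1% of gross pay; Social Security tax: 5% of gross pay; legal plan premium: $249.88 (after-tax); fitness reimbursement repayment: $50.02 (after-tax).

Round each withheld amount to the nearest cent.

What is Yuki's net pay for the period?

$2,275.23

PFL insurance: $2,742.41 × 0.01 = $27.42
State unemployment insurance (employee share): $2,742.41 × 0.001 = $2.74
Social Security tax: $2,742.41 × 0.05 = $137.12
Fitness reimbursement repayment: $50.02
Legal plan premium: $249.88
Total deductions = $27.42 + $2.74 + $137.12 + $50.02 + $249.88 = $467.18
Net pay = $2,742.41 − $467.18 = $2,275.23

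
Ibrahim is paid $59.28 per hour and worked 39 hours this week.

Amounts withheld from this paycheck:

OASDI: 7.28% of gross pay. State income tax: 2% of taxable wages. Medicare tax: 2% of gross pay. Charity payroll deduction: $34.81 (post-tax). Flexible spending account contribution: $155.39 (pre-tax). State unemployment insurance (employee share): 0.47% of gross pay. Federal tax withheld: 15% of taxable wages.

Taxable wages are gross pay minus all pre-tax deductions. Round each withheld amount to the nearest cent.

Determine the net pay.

Gross pay: 39 × $59.28 = $2,311.92
Flexible spending account contribution: $155.39
Taxable wages = $2,311.92 − $155.39 = $2,156.53
Federal tax withheld: $2,156.53 × 0.15 = $323.48
State income tax: $2,156.53 × 0.02 = $43.13
OASDI: $2,311.92 × 0.0728 = $168.31
State unemployment insurance (employee share): $2,311.92 × 0.0047 = $10.87
Medicare tax: $2,311.92 × 0.02 = $46.24
Charity payroll deduction: $34.81
Total deductions = $155.39 + $323.48 + $43.13 + $168.31 + $10.87 + $46.24 + $34.81 = $782.23
Net pay = $2,311.92 − $782.23 = $1,529.69

$1,529.69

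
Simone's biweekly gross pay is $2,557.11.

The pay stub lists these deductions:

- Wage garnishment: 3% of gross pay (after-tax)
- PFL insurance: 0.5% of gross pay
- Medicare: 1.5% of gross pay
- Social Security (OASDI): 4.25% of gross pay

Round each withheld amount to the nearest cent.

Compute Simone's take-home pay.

Medicare: $2,557.11 × 0.015 = $38.36
Social Security (OASDI): $2,557.11 × 0.0425 = $108.68
PFL insurance: $2,557.11 × 0.005 = $12.79
Wage garnishment: $2,557.11 × 0.03 = $76.71
Total deductions = $38.36 + $108.68 + $12.79 + $76.71 = $236.54
Net pay = $2,557.11 − $236.54 = $2,320.57

$2,320.57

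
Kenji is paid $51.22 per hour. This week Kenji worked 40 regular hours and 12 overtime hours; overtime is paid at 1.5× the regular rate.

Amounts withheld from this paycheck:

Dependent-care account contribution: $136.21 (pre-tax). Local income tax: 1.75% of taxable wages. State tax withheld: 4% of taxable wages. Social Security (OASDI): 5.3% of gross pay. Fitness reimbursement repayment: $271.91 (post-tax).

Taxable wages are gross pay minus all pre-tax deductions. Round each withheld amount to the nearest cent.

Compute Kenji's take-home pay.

$2242.21

Regular pay: 40 × $51.22 = $2048.80
Overtime pay: 12 × $51.22 × 1.5 = $921.96
Gross pay = $2048.80 + $921.96 = $2970.76
Dependent-care account contribution: $136.21
Taxable wages = $2970.76 − $136.21 = $2834.55
Local income tax: $2834.55 × 0.0175 = $49.60
State tax withheld: $2834.55 × 0.04 = $113.38
Social Security (OASDI): $2970.76 × 0.053 = $157.45
Fitness reimbursement repayment: $271.91
Total deductions = $136.21 + $49.60 + $113.38 + $157.45 + $271.91 = $728.55
Net pay = $2970.76 − $728.55 = $2242.21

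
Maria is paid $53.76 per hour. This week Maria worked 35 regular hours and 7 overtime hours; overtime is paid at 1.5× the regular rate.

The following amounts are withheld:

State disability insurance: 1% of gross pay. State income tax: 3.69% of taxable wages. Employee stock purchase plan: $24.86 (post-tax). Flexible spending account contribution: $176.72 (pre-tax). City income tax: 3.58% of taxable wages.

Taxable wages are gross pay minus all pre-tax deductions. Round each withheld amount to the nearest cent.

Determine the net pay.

Regular pay: 35 × $53.76 = $1,881.60
Overtime pay: 7 × $53.76 × 1.5 = $564.48
Gross pay = $1,881.60 + $564.48 = $2,446.08
Flexible spending account contribution: $176.72
Taxable wages = $2,446.08 − $176.72 = $2,269.36
City income tax: $2,269.36 × 0.0358 = $81.24
State income tax: $2,269.36 × 0.0369 = $83.74
State disability insurance: $2,446.08 × 0.01 = $24.46
Employee stock purchase plan: $24.86
Total deductions = $176.72 + $81.24 + $83.74 + $24.46 + $24.86 = $391.02
Net pay = $2,446.08 − $391.02 = $2,055.06

$2,055.06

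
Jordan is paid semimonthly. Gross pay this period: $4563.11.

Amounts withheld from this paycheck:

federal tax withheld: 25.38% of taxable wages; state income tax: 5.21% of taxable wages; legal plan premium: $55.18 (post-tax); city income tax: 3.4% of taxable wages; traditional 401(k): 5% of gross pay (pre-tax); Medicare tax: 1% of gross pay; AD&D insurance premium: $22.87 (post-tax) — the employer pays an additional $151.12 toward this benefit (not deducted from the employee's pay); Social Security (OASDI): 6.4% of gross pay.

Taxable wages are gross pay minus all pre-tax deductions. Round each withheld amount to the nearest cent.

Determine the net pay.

Traditional 401(k): $4563.11 × 0.05 = $228.16
Taxable wages = $4563.11 − $228.16 = $4334.95
City income tax: $4334.95 × 0.034 = $147.39
Federal tax withheld: $4334.95 × 0.2538 = $1100.21
State income tax: $4334.95 × 0.0521 = $225.85
Social Security (OASDI): $4563.11 × 0.064 = $292.04
Medicare tax: $4563.11 × 0.01 = $45.63
AD&D insurance premium: $22.87
Legal plan premium: $55.18
(Employer's $151.12 toward AD&D insurance premium is not withheld from the employee.)
Total deductions = $228.16 + $147.39 + $1100.21 + $225.85 + $292.04 + $45.63 + $22.87 + $55.18 = $2117.33
Net pay = $4563.11 − $2117.33 = $2445.78

$2445.78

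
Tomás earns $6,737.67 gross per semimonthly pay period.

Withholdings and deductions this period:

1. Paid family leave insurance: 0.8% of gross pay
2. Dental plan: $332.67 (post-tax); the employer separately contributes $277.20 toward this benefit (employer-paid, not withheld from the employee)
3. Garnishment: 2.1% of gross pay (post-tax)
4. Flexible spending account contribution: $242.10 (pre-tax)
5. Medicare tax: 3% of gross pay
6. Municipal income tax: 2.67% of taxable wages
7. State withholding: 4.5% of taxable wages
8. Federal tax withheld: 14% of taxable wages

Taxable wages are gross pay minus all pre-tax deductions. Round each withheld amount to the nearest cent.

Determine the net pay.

Flexible spending account contribution: $242.10
Taxable wages = $6,737.67 − $242.10 = $6,495.57
State withholding: $6,495.57 × 0.045 = $292.30
Federal tax withheld: $6,495.57 × 0.14 = $909.38
Municipal income tax: $6,495.57 × 0.0267 = $173.43
Paid family leave insurance: $6,737.67 × 0.008 = $53.90
Medicare tax: $6,737.67 × 0.03 = $202.13
Garnishment: $6,737.67 × 0.021 = $141.49
Dental plan: $332.67
(Employer's $277.20 toward dental plan is not withheld from the employee.)
Total deductions = $242.10 + $292.30 + $909.38 + $173.43 + $53.90 + $202.13 + $141.49 + $332.67 = $2,347.40
Net pay = $6,737.67 − $2,347.40 = $4,390.27

$4,390.27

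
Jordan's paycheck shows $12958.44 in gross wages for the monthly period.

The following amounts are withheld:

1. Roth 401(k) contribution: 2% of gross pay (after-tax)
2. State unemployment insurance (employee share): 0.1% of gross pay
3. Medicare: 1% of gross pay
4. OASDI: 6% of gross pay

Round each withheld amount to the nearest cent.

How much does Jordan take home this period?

State unemployment insurance (employee share): $12958.44 × 0.001 = $12.96
Medicare: $12958.44 × 0.01 = $129.58
OASDI: $12958.44 × 0.06 = $777.51
Roth 401(k) contribution: $12958.44 × 0.02 = $259.17
Total deductions = $12.96 + $129.58 + $777.51 + $259.17 = $1179.22
Net pay = $12958.44 − $1179.22 = $11779.22

$11779.22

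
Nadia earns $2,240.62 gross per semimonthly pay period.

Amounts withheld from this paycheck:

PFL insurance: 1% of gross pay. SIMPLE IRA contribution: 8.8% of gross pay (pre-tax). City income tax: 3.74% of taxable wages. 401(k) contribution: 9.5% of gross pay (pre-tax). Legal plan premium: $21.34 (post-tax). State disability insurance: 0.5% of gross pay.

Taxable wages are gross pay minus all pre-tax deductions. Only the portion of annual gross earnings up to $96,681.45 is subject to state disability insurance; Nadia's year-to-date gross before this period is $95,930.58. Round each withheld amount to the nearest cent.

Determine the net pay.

401(k) contribution: $2,240.62 × 0.095 = $212.86
SIMPLE IRA contribution: $2,240.62 × 0.088 = $197.17
Pre-tax total = $212.86 + $197.17 = $410.03
Taxable wages = $2,240.62 − $410.03 = $1,830.59
City income tax: $1,830.59 × 0.0374 = $68.46
State disability insurance: only $96,681.45 − $95,930.58 = $750.87 of this check is subject → $750.87 × 0.005 = $3.75
PFL insurance: $2,240.62 × 0.01 = $22.41
Legal plan premium: $21.34
Total deductions = $212.86 + $197.17 + $68.46 + $3.75 + $22.41 + $21.34 = $525.99
Net pay = $2,240.62 − $525.99 = $1,714.63

$1,714.63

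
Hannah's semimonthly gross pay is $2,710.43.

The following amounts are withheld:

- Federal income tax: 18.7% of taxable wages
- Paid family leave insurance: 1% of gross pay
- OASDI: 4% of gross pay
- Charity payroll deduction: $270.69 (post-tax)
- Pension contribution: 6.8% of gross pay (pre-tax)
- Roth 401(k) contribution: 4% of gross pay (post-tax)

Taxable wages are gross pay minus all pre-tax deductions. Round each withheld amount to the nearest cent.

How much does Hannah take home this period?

Pension contribution: $2,710.43 × 0.068 = $184.31
Taxable wages = $2,710.43 − $184.31 = $2,526.12
Federal income tax: $2,526.12 × 0.187 = $472.38
Paid family leave insurance: $2,710.43 × 0.01 = $27.10
OASDI: $2,710.43 × 0.04 = $108.42
Charity payroll deduction: $270.69
Roth 401(k) contribution: $2,710.43 × 0.04 = $108.42
Total deductions = $184.31 + $472.38 + $27.10 + $108.42 + $270.69 + $108.42 = $1,171.32
Net pay = $2,710.43 − $1,171.32 = $1,539.11

$1,539.11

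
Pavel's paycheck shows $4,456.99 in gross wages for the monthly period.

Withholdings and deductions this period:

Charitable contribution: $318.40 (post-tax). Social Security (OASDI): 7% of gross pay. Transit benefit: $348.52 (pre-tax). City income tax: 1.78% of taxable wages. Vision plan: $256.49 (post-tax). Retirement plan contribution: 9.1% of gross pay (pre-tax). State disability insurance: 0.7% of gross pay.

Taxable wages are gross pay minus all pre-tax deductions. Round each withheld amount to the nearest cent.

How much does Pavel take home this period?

$2,718.89

Transit benefit: $348.52
Retirement plan contribution: $4,456.99 × 0.091 = $405.59
Pre-tax total = $348.52 + $405.59 = $754.11
Taxable wages = $4,456.99 − $754.11 = $3,702.88
City income tax: $3,702.88 × 0.0178 = $65.91
Social Security (OASDI): $4,456.99 × 0.07 = $311.99
State disability insurance: $4,456.99 × 0.007 = $31.20
Vision plan: $256.49
Charitable contribution: $318.40
Total deductions = $348.52 + $405.59 + $65.91 + $311.99 + $31.20 + $256.49 + $318.40 = $1,738.10
Net pay = $4,456.99 − $1,738.10 = $2,718.89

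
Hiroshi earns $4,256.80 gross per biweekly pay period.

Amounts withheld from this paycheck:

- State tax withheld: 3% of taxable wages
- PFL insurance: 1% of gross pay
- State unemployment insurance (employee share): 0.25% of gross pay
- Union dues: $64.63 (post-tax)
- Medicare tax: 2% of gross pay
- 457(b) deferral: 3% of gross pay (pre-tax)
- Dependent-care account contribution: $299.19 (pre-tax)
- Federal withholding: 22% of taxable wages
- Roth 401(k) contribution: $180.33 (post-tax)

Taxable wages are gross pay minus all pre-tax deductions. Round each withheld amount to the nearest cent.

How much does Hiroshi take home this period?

457(b) deferral: $4,256.80 × 0.03 = $127.70
Dependent-care account contribution: $299.19
Pre-tax total = $127.70 + $299.19 = $426.89
Taxable wages = $4,256.80 − $426.89 = $3,829.91
Federal withholding: $3,829.91 × 0.22 = $842.58
State tax withheld: $3,829.91 × 0.03 = $114.90
Medicare tax: $4,256.80 × 0.02 = $85.14
State unemployment insurance (employee share): $4,256.80 × 0.0025 = $10.64
PFL insurance: $4,256.80 × 0.01 = $42.57
Union dues: $64.63
Roth 401(k) contribution: $180.33
Total deductions = $127.70 + $299.19 + $842.58 + $114.90 + $85.14 + $10.64 + $42.57 + $64.63 + $180.33 = $1,767.68
Net pay = $4,256.80 − $1,767.68 = $2,489.12

$2,489.12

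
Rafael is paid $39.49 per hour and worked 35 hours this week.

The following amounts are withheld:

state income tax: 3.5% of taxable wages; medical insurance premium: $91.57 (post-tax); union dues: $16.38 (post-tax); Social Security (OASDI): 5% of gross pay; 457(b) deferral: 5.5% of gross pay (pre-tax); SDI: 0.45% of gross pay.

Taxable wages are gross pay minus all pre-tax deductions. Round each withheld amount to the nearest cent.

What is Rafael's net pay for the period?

Gross pay: 35 × $39.49 = $1,382.15
457(b) deferral: $1,382.15 × 0.055 = $76.02
Taxable wages = $1,382.15 − $76.02 = $1,306.13
State income tax: $1,306.13 × 0.035 = $45.71
Social Security (OASDI): $1,382.15 × 0.05 = $69.11
SDI: $1,382.15 × 0.0045 = $6.22
Medical insurance premium: $91.57
Union dues: $16.38
Total deductions = $76.02 + $45.71 + $69.11 + $6.22 + $91.57 + $16.38 = $305.01
Net pay = $1,382.15 − $305.01 = $1,077.14

$1,077.14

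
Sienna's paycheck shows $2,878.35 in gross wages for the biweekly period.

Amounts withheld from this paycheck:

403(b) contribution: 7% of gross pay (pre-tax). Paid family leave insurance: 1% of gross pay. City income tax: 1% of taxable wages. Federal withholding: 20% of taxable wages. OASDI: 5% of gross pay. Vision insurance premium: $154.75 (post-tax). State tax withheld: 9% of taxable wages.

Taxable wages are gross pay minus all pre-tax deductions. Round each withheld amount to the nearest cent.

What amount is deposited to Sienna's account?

403(b) contribution: $2,878.35 × 0.07 = $201.48
Taxable wages = $2,878.35 − $201.48 = $2,676.87
Federal withholding: $2,676.87 × 0.2 = $535.37
State tax withheld: $2,676.87 × 0.09 = $240.92
City income tax: $2,676.87 × 0.01 = $26.77
OASDI: $2,878.35 × 0.05 = $143.92
Paid family leave insurance: $2,878.35 × 0.01 = $28.78
Vision insurance premium: $154.75
Total deductions = $201.48 + $535.37 + $240.92 + $26.77 + $143.92 + $28.78 + $154.75 = $1,331.99
Net pay = $2,878.35 − $1,331.99 = $1,546.36

$1,546.36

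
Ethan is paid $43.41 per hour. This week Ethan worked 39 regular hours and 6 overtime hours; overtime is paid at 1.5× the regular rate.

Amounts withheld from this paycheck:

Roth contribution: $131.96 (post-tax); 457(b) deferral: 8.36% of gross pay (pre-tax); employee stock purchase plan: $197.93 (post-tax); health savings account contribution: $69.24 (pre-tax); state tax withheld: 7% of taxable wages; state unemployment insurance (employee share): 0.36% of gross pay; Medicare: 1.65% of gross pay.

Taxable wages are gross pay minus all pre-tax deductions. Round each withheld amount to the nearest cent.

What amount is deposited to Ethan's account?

$1,339.65

Regular pay: 39 × $43.41 = $1,692.99
Overtime pay: 6 × $43.41 × 1.5 = $390.69
Gross pay = $1,692.99 + $390.69 = $2,083.68
457(b) deferral: $2,083.68 × 0.0836 = $174.20
Health savings account contribution: $69.24
Pre-tax total = $174.20 + $69.24 = $243.44
Taxable wages = $2,083.68 − $243.44 = $1,840.24
State tax withheld: $1,840.24 × 0.07 = $128.82
State unemployment insurance (employee share): $2,083.68 × 0.0036 = $7.50
Medicare: $2,083.68 × 0.0165 = $34.38
Employee stock purchase plan: $197.93
Roth contribution: $131.96
Total deductions = $174.20 + $69.24 + $128.82 + $7.50 + $34.38 + $197.93 + $131.96 = $744.03
Net pay = $2,083.68 − $744.03 = $1,339.65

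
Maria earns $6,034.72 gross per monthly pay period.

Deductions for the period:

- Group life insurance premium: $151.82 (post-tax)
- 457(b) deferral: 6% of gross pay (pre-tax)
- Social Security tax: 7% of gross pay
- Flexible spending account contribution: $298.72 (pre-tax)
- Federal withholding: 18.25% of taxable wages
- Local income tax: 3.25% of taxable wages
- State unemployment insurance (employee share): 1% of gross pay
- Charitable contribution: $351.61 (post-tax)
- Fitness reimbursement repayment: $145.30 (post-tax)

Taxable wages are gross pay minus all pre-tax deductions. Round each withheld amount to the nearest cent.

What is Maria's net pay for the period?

$3,087.02

457(b) deferral: $6,034.72 × 0.06 = $362.08
Flexible spending account contribution: $298.72
Pre-tax total = $362.08 + $298.72 = $660.80
Taxable wages = $6,034.72 − $660.80 = $5,373.92
Federal withholding: $5,373.92 × 0.1825 = $980.74
Local income tax: $5,373.92 × 0.0325 = $174.65
Social Security tax: $6,034.72 × 0.07 = $422.43
State unemployment insurance (employee share): $6,034.72 × 0.01 = $60.35
Charitable contribution: $351.61
Group life insurance premium: $151.82
Fitness reimbursement repayment: $145.30
Total deductions = $362.08 + $298.72 + $980.74 + $174.65 + $422.43 + $60.35 + $351.61 + $151.82 + $145.30 = $2,947.70
Net pay = $6,034.72 − $2,947.70 = $3,087.02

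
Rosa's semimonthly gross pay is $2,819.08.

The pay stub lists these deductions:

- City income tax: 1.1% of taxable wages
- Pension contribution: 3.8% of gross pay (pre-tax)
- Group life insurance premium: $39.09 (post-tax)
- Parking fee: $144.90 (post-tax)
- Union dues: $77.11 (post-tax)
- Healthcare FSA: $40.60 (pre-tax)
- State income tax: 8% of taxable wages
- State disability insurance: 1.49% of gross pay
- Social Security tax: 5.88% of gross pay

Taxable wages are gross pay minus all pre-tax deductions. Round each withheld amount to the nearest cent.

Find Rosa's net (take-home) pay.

Pension contribution: $2,819.08 × 0.038 = $107.13
Healthcare FSA: $40.60
Pre-tax total = $107.13 + $40.60 = $147.73
Taxable wages = $2,819.08 − $147.73 = $2,671.35
City income tax: $2,671.35 × 0.011 = $29.38
State income tax: $2,671.35 × 0.08 = $213.71
State disability insurance: $2,819.08 × 0.0149 = $42.00
Social Security tax: $2,819.08 × 0.0588 = $165.76
Parking fee: $144.90
Group life insurance premium: $39.09
Union dues: $77.11
Total deductions = $107.13 + $40.60 + $29.38 + $213.71 + $42.00 + $165.76 + $144.90 + $39.09 + $77.11 = $859.68
Net pay = $2,819.08 − $859.68 = $1,959.40

$1,959.40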